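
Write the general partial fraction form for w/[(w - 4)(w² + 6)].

Linear + irreducible quadratic: A/(w - 4) + (Bw + C)/(w² + 6)


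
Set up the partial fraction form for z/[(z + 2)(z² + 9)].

Linear + irreducible quadratic: P/(z + 2) + (Qz + R)/(z² + 9)


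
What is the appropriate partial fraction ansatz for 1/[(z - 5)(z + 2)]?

Distinct linear factors: A/(z - 5) + B/(z + 2)


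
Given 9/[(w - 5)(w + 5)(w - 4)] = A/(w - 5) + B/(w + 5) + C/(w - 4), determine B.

Cover-up at w = -5: B = 9/[(-5 - 5)(-5 - 4)] = 9/[(-10)(-9)] = 9/90 = 1/10


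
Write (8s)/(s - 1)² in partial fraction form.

(8s) = α(s - 1) + β. At s = 1: β = 8·1 + 0 = 8. Coeff of s: α = 8
Result: 8/(s - 1) + 8/(s - 1)²


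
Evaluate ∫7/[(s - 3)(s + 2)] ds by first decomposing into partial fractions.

Decompose: 7/[(s - 3)(s + 2)] = (7/5)/(s - 3) - (7/5)/(s + 2). Integrate each term: (7/5) ln|(s - 3)| - (7/5) ln|(s + 2)| + C


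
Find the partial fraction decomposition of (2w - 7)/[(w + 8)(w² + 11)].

At w=-8: α = (2·(-8) - 7)/((-8)² + 11) = -23/75. β = -α = 23/75, γ = 2 - (-8)·α = -34/75
Result: (-23/75)/(w + 8) + ((23/75)w - 34/75)/(w² + 11)


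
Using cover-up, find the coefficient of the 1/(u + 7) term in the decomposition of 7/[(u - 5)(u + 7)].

Cover (u + 7), set u=-7: 7/((u - 5) at u=-7) = 7/(-12) = -7/12


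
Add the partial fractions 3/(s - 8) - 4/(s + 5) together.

Common denominator (s - 8)(s + 5). Numerator: 3(s + 5) - 4(s - 8) = (3s + 15) - (4s - 32) = -s + 47
Result: (-s + 47)/[(s - 8)(s + 5)]


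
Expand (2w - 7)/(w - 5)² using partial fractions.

(2w - 7) = A(w - 5) + B. At w = 5: B = 2·5 - 7 = 3. Coeff of w: A = 2
Result: 2/(w - 5) + 3/(w - 5)²


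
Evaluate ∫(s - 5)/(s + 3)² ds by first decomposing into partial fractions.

Decompose: P = 1, Q = 1·(-3) - 5 = -8, so (s - 5)/(s + 3)² = 1/(s + 3) - 8/(s + 3)². Integrate: ∫ P/(s + 3) ds = ln|(s + 3)|; ∫ Q/(s + 3)² ds = 8/(s + 3). Sum: ln|(s + 3)| + 8/(s + 3) + C


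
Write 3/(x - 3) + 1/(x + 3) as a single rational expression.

Common denominator (x - 3)(x + 3). Numerator: 3(x + 3) + 1(x - 3) = (3x + 9) + (x - 3) = 4x + 6
Result: (4x + 6)/[(x - 3)(x + 3)]


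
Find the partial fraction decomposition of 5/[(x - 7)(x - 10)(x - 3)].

Using cover-up method: A = -5/12, B = 5/21, C = 5/28
Result: (-5/12)/(x - 7) + (5/21)/(x - 10) + (5/28)/(x - 3)


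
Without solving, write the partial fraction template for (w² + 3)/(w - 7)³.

Repeated linear factor (power 3): α/(w - 7) + β/(w - 7)² + γ/(w - 7)³


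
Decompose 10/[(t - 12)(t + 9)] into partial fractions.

10/(t - 12)(t + 9) = α/(t - 12) + β/(t + 9). α = 10/(12 + 9) = 10/21, β = 10/(-9 - 12) = -10/21
Result: (10/21)/(t - 12) - (10/21)/(t + 9)


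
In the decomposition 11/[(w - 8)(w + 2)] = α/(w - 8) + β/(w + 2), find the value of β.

Cover-up at w = -2: β = 11/(-2 - 8) = -11/10


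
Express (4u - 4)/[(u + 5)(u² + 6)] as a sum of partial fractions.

At u=-5: A = (4·(-5) - 4)/((-5)² + 6) = -24/31. B = -A = 24/31, C = 4 - (-5)·A = 4/31
Result: (-24/31)/(u + 5) + ((24/31)u + 4/31)/(u² + 6)


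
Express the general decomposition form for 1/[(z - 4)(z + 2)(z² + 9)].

Two linear + quadratic: A/(z - 4) + B/(z + 2) + (Cz + D)/(z² + 9)


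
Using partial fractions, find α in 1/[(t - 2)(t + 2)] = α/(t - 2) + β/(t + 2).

Cover-up at t = 2: α = 1/(2 + 2) = 1/4


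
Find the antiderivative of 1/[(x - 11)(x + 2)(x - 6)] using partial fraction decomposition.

Cover-up: A = 1/65, B = 1/104, C = -1/40. Decomposition: (1/65)/(x - 11) + (1/104)/(x + 2) - (1/40)/(x - 6). Integrate each term: (1/65) ln|(x - 11)| + (1/104) ln|(x + 2)| - (1/40) ln|(x - 6)| + C


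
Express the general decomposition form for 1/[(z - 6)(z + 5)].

Distinct linear factors: P/(z - 6) + Q/(z + 5)


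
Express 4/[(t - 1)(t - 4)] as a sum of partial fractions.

4/(t - 1)(t - 4) = α/(t - 1) + β/(t - 4). α = 4/(1 - 4) = -4/3, β = 4/(4 - 1) = 4/3
Result: (-4/3)/(t - 1) + (4/3)/(t - 4)


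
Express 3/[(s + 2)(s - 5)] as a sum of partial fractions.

3/(s + 2)(s - 5) = P/(s + 2) + Q/(s - 5). P = 3/(-2 - 5) = -3/7, Q = 3/(5 + 2) = 3/7
Result: (-3/7)/(s + 2) + (3/7)/(s - 5)


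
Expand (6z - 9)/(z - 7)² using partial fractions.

(6z - 9) = A(z - 7) + B. At z = 7: B = 6·7 - 9 = 33. Coeff of z: A = 6
Result: 6/(z - 7) + 33/(z - 7)²


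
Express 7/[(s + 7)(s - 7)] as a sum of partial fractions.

7/(s + 7)(s - 7) = α/(s + 7) + β/(s - 7). α = 7/(-7 - 7) = -1/2, β = 7/(7 + 7) = 1/2
Result: (-1/2)/(s + 7) + (1/2)/(s - 7)


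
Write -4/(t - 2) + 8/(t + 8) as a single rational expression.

Common denominator (t - 2)(t + 8). Numerator: -4(t + 8) + 8(t - 2) = (-4t - 32) + (8t - 16) = 4t - 48
Result: (4t - 48)/[(t - 2)(t + 8)]


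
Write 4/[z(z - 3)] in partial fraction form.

4/z(z - 3) = A/z + B/(z - 3). A = 4/(0 - 3) = -4/3, B = 4/(3 - 0) = 4/3
Result: (-4/3)/z + (4/3)/(z - 3)


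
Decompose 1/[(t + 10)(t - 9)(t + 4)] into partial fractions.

Using cover-up method: α = 1/114, β = 1/247, γ = -1/78
Result: (1/114)/(t + 10) + (1/247)/(t - 9) - (1/78)/(t + 4)


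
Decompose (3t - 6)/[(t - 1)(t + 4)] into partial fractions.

At t=1: α = (3·1 - 6)/(1 + 4) = -3/5. At t=-4: β = (3·(-4) - 6)/(-4 - 1) = 18/5
Result: (-3/5)/(t - 1) + (18/5)/(t + 4)


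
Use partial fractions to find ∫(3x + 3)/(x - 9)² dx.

Decompose: A = 3, B = 3·9 + 3 = 30, so (3x + 3)/(x - 9)² = 3/(x - 9) + 30/(x - 9)². Integrate: ∫ A/(x - 9) dx = 3 ln|(x - 9)|; ∫ B/(x - 9)² dx = -30/(x - 9). Sum: 3 ln|(x - 9)| - 30/(x - 9) + C


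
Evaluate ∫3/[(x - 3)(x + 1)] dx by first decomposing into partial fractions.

Decompose: 3/[(x - 3)(x + 1)] = (3/4)/(x - 3) - (3/4)/(x + 1). Integrate each term: (3/4) ln|(x - 3)| - (3/4) ln|(x + 1)| + C


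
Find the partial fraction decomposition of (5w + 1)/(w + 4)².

(5w + 1) = A(w + 4) + B. At w = -4: B = 5·(-4) + 1 = -19. Coeff of w: A = 5
Result: 5/(w + 4) - 19/(w + 4)²


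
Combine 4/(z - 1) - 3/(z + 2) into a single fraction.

Common denominator (z - 1)(z + 2). Numerator: 4(z + 2) - 3(z - 1) = (4z + 8) - (3z - 3) = z + 11
Result: (z + 11)/[(z - 1)(z + 2)]


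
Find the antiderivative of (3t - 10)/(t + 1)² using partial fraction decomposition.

Decompose: α = 3, β = 3·(-1) - 10 = -13, so (3t - 10)/(t + 1)² = 3/(t + 1) - 13/(t + 1)². Integrate: ∫ α/(t + 1) dt = 3 ln|(t + 1)|; ∫ β/(t + 1)² dt = 13/(t + 1). Sum: 3 ln|(t + 1)| + 13/(t + 1) + C


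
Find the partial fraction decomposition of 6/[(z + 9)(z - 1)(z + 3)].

Using cover-up method: P = 1/10, Q = 3/20, R = -1/4
Result: (1/10)/(z + 9) + (3/20)/(z - 1) - (1/4)/(z + 3)


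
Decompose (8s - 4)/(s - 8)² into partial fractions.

(8s - 4) = P(s - 8) + Q. At s = 8: Q = 8·8 - 4 = 60. Coeff of s: P = 8
Result: 8/(s - 8) + 60/(s - 8)²


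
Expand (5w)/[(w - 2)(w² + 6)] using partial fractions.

At w=2: P = (5·2 + 0)/(2² + 6) = 1. Q = -P = -1, R = 5 - 2·P = 3
Result: 1/(w - 2) - (w - 3)/(w² + 6)


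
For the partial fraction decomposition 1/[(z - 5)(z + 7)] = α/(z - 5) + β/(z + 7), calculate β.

Cover-up at z = -7: β = 1/(-7 - 5) = -1/12


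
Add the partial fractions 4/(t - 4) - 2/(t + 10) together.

Common denominator (t - 4)(t + 10). Numerator: 4(t + 10) - 2(t - 4) = (4t + 40) - (2t - 8) = 2t + 48
Result: (2t + 48)/[(t - 4)(t + 10)]


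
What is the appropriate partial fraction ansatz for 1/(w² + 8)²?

Repeated quadratic factor: (αw + β)/(w² + 8) + (γw + δ)/(w² + 8)²


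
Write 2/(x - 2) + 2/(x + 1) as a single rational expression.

Common denominator (x - 2)(x + 1). Numerator: 2(x + 1) + 2(x - 2) = (2x + 2) + (2x - 4) = 4x - 2
Result: (4x - 2)/[(x - 2)(x + 1)]


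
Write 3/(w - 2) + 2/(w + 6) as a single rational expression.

Common denominator (w - 2)(w + 6). Numerator: 3(w + 6) + 2(w - 2) = (3w + 18) + (2w - 4) = 5w + 14
Result: (5w + 14)/[(w - 2)(w + 6)]


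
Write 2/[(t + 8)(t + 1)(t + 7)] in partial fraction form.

Using cover-up method: P = 2/7, Q = 1/21, R = -1/3
Result: (2/7)/(t + 8) + (1/21)/(t + 1) - (1/3)/(t + 7)


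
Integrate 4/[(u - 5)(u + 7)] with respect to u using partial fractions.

Decompose: 4/[(u - 5)(u + 7)] = (1/3)/(u - 5) - (1/3)/(u + 7). Integrate each term: (1/3) ln|(u - 5)| - (1/3) ln|(u + 7)| + C


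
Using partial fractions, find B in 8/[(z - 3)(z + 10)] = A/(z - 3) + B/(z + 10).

Cover-up at z = -10: B = 8/(-10 - 3) = -8/13


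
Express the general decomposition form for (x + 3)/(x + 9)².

Repeated linear factor: A/(x + 9) + B/(x + 9)²


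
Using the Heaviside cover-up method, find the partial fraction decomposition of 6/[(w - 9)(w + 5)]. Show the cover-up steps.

Cover (w - 9): set w=9, get A = 6/(9 + 5) = 3/7. Cover (w + 5): set w=-5, get B = 6/(-5 - 9) = -3/7.
Result: (3/7)/(w - 9) - (3/7)/(w + 5)


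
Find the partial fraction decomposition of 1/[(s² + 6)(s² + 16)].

Coefficient matching gives α = γ = 0, β = 1/(16-6) = 1/10, δ = -β = -1/10
Result: (1/10)/(s² + 6) - (1/10)/(s² + 16)


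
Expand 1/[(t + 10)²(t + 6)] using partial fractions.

Cover-up at t=-6: C = 1/(-6 + 10)² = 1/16. Cover-up at t=-10: B = 1/(-10 + 6) = -1/4. Comparing t² coeff: A = -C = -1/16
Result: (-1/16)/(t + 10) - (1/4)/(t + 10)² + (1/16)/(t + 6)


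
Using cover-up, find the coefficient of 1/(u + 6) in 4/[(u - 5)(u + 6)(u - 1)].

Cover (u + 6), set u=-6: 4/[(-6 - 5)(-6 - 1)] = 4/77


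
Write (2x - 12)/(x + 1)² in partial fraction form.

(2x - 12) = A(x + 1) + B. At x = -1: B = 2·(-1) - 12 = -14. Coeff of x: A = 2
Result: 2/(x + 1) - 14/(x + 1)²


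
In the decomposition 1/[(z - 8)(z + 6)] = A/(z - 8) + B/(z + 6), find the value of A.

Cover-up at z = 8: A = 1/(8 + 6) = 1/14


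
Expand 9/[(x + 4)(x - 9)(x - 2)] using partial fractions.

Using cover-up method: A = 3/26, B = 9/91, C = -3/14
Result: (3/26)/(x + 4) + (9/91)/(x - 9) - (3/14)/(x - 2)


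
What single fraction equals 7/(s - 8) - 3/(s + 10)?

Common denominator (s - 8)(s + 10). Numerator: 7(s + 10) - 3(s - 8) = (7s + 70) - (3s - 24) = 4s + 94
Result: (4s + 94)/[(s - 8)(s + 10)]


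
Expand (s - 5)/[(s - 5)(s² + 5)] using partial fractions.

At s=5: A = (1·5 - 5)/(5² + 5) = 0. B = -A = 0, C = 1 - 5·A = 1
Result: (1)/(s² + 5)


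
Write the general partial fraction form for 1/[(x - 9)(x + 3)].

Distinct linear factors: A/(x - 9) + B/(x + 3)


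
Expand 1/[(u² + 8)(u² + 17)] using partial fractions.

Coefficient matching gives α = γ = 0, β = 1/(17-8) = 1/9, δ = -β = -1/9
Result: (1/9)/(u² + 8) - (1/9)/(u² + 17)


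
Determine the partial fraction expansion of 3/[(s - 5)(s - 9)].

3/(s - 5)(s - 9) = P/(s - 5) + Q/(s - 9). P = 3/(5 - 9) = -3/4, Q = 3/(9 - 5) = 3/4
Result: (-3/4)/(s - 5) + (3/4)/(s - 9)


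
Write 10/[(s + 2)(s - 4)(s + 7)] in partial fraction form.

Using cover-up method: P = -1/3, Q = 5/33, R = 2/11
Result: (-1/3)/(s + 2) + (5/33)/(s - 4) + (2/11)/(s + 7)


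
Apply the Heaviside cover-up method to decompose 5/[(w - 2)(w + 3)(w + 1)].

Cover (w - 2), w=2: A = 5/[(2 + 3)(2 + 1)] = 1/3. Cover (w + 3), w=-3: B = 5/[(-3 - 2)(-3 + 1)] = 1/2. Cover (w + 1), w=-1: C = 5/[(-1 - 2)(-1 + 3)] = -5/6.
Result: (1/3)/(w - 2) + (1/2)/(w + 3) - (5/6)/(w + 1)


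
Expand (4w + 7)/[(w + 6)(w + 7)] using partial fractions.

At w=-6: α = (4·(-6) + 7)/(-6 + 7) = -17. At w=-7: β = (4·(-7) + 7)/(-7 + 6) = 21
Result: -17/(w + 6) + 21/(w + 7)


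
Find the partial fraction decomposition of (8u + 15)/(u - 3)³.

(8u + 15) = α(u - 3)² + β(u - 3) + γ. At u = 3: γ = 8·3 + 15 = 39. Coefficients: α = 0, β = 8
Result: 8/(u - 3)² + 39/(u - 3)³


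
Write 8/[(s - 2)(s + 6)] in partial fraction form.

8/(s - 2)(s + 6) = α/(s - 2) + β/(s + 6). α = 8/(2 + 6) = 1, β = 8/(-6 - 2) = -1
Result: 1/(s - 2) - 1/(s + 6)


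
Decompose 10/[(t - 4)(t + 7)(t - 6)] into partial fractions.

Using cover-up method: A = -5/11, B = 10/143, C = 5/13
Result: (-5/11)/(t - 4) + (10/143)/(t + 7) + (5/13)/(t - 6)


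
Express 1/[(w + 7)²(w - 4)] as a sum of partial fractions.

Cover-up at w=4: R = 1/(4 + 7)² = 1/121. Cover-up at w=-7: Q = 1/(-7 - 4) = -1/11. Comparing w² coeff: P = -R = -1/121
Result: (-1/121)/(w + 7) - (1/11)/(w + 7)² + (1/121)/(w - 4)


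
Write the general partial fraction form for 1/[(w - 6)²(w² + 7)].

Repeated linear + quadratic: α/(w - 6) + β/(w - 6)² + (γw + δ)/(w² + 7)


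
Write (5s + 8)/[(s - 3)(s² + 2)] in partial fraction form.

At s=3: A = (5·3 + 8)/(3² + 2) = 23/11. B = -A = -23/11, C = 5 - 3·A = -14/11
Result: (23/11)/(s - 3) - ((23/11)s + 14/11)/(s² + 2)


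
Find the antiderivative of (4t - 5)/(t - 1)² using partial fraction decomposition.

Decompose: α = 4, β = 4·1 - 5 = -1, so (4t - 5)/(t - 1)² = 4/(t - 1) - 1/(t - 1)². Integrate: ∫ α/(t - 1) dt = 4 ln|(t - 1)|; ∫ β/(t - 1)² dt = 1/(t - 1). Sum: 4 ln|(t - 1)| + 1/(t - 1) + C


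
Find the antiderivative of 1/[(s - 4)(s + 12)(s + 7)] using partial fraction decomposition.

Cover-up: α = 1/176, β = 1/80, γ = -1/55. Decomposition: (1/176)/(s - 4) + (1/80)/(s + 12) - (1/55)/(s + 7). Integrate each term: (1/176) ln|(s - 4)| + (1/80) ln|(s + 12)| - (1/55) ln|(s + 7)| + C


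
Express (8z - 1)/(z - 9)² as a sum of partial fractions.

(8z - 1) = P(z - 9) + Q. At z = 9: Q = 8·9 - 1 = 71. Coeff of z: P = 8
Result: 8/(z - 9) + 71/(z - 9)²


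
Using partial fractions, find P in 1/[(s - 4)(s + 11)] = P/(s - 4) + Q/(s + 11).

Cover-up at s = 4: P = 1/(4 + 11) = 1/15


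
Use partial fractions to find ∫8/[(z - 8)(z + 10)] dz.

Decompose: 8/[(z - 8)(z + 10)] = (4/9)/(z - 8) - (4/9)/(z + 10). Integrate each term: (4/9) ln|(z - 8)| - (4/9) ln|(z + 10)| + C


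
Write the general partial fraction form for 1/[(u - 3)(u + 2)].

Distinct linear factors: A/(u - 3) + B/(u + 2)


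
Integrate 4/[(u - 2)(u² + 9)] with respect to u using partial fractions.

Cover-up at u=2: α = 4/(2²+9) = 4/13. Coeff matching: β = -4/13, γ = -8/13. Decomposition: (4/13)/(u - 2) - ((4/13)u + 8/13)/(u² + 9). Integrate: linear → ln, quadratic → (1/2)ln + arctan: (4/13) ln|(u - 2)| - (2/13) ln(u² + 9) - (8/39) arctan(u/3) + C


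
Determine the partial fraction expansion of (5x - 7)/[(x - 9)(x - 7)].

At x=9: α = (5·9 - 7)/(9 - 7) = 19. At x=7: β = (5·7 - 7)/(7 - 9) = -14
Result: 19/(x - 9) - 14/(x - 7)


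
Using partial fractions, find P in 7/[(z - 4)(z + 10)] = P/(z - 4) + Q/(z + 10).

Cover-up at z = 4: P = 7/(4 + 10) = 7/14 = 1/2


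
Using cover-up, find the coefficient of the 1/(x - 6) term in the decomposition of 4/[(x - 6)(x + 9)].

Cover (x - 6), set x=6: 4/((x + 9) at x=6) = 4/(15) = 4/15


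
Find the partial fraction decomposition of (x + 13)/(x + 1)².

(x + 13) = α(x + 1) + β. At x = -1: β = 1·(-1) + 13 = 12. Coeff of x: α = 1
Result: 1/(x + 1) + 12/(x + 1)²


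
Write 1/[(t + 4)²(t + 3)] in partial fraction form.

Cover-up at t=-3: R = 1/(-3 + 4)² = 1. Cover-up at t=-4: Q = 1/(-4 + 3) = -1. Comparing t² coeff: P = -R = -1
Result: -1/(t + 4) - 1/(t + 4)² + 1/(t + 3)


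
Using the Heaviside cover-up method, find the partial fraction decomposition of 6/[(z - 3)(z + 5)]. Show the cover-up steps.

Cover (z - 3): set z=3, get P = 6/(3 + 5) = 3/4. Cover (z + 5): set z=-5, get Q = 6/(-5 - 3) = -3/4.
Result: (3/4)/(z - 3) - (3/4)/(z + 5)


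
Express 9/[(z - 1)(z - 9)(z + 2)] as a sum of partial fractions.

Using cover-up method: α = -3/8, β = 9/88, γ = 3/11
Result: (-3/8)/(z - 1) + (9/88)/(z - 9) + (3/11)/(z + 2)


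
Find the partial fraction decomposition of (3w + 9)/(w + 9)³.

(3w + 9) = P(w + 9)² + Q(w + 9) + R. At w = -9: R = 3·(-9) + 9 = -18. Coefficients: P = 0, Q = 3
Result: 3/(w + 9)² - 18/(w + 9)³


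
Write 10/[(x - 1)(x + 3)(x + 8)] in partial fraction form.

Using cover-up method: P = 5/18, Q = -1/2, R = 2/9
Result: (5/18)/(x - 1) - (1/2)/(x + 3) + (2/9)/(x + 8)


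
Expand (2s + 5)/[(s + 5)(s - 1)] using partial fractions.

At s=-5: α = (2·(-5) + 5)/(-5 - 1) = 5/6. At s=1: β = (2·1 + 5)/(1 + 5) = 7/6
Result: (5/6)/(s + 5) + (7/6)/(s - 1)


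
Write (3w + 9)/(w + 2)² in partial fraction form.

(3w + 9) = P(w + 2) + Q. At w = -2: Q = 3·(-2) + 9 = 3. Coeff of w: P = 3
Result: 3/(w + 2) + 3/(w + 2)²


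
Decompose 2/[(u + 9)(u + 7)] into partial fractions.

2/(u + 9)(u + 7) = A/(u + 9) + B/(u + 7). A = 2/(-9 + 7) = -1, B = 2/(-7 + 9) = 1
Result: -1/(u + 9) + 1/(u + 7)


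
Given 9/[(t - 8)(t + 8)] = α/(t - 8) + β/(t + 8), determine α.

Cover-up at t = 8: α = 9/(8 + 8) = 9/16


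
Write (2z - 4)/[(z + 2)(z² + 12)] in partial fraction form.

At z=-2: α = (2·(-2) - 4)/((-2)² + 12) = -1/2. β = -α = 1/2, γ = 2 - (-2)·α = 1
Result: (-1/2)/(z + 2) + ((1/2)z + 1)/(z² + 12)


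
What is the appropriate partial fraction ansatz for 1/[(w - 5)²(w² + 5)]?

Repeated linear + quadratic: A/(w - 5) + B/(w - 5)² + (Cw + D)/(w² + 5)


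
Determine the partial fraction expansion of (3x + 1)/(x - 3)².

(3x + 1) = A(x - 3) + B. At x = 3: B = 3·3 + 1 = 10. Coeff of x: A = 3
Result: 3/(x - 3) + 10/(x - 3)²


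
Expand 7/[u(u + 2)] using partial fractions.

7/u(u + 2) = P/u + Q/(u + 2). P = 7/(0 + 2) = 7/2, Q = 7/(-2 - 0) = -7/2
Result: (7/2)/u - (7/2)/(u + 2)


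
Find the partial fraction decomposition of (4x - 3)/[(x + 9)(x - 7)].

At x=-9: P = (4·(-9) - 3)/(-9 - 7) = 39/16. At x=7: Q = (4·7 - 3)/(7 + 9) = 25/16
Result: (39/16)/(x + 9) + (25/16)/(x - 7)


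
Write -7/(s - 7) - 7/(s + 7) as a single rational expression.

Common denominator (s - 7)(s + 7). Numerator: -7(s + 7) - 7(s - 7) = (-7s - 49) - (7s - 49) = -14s
Result: (-14s)/[(s - 7)(s + 7)]


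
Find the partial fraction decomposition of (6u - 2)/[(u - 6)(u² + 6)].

At u=6: A = (6·6 - 2)/(6² + 6) = 17/21. B = -A = -17/21, C = 6 - 6·A = 8/7
Result: (17/21)/(u - 6) - ((17/21)u - 8/7)/(u² + 6)


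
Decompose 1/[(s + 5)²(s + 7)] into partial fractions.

Cover-up at s=-7: γ = 1/(-7 + 5)² = 1/4. Cover-up at s=-5: β = 1/(-5 + 7) = 1/2. Comparing s² coeff: α = -γ = -1/4
Result: (-1/4)/(s + 5) + (1/2)/(s + 5)² + (1/4)/(s + 7)


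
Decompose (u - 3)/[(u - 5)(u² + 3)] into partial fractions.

At u=5: α = (1·5 - 3)/(5² + 3) = 1/14. β = -α = -1/14, γ = 1 - 5·α = 9/14
Result: (1/14)/(u - 5) - ((1/14)u - 9/14)/(u² + 3)


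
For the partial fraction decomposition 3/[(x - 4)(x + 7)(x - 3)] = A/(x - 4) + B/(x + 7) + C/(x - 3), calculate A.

Cover-up at x = 4: A = 3/[(4 + 7)(4 - 3)] = 3/[(11)(1)] = 3/11


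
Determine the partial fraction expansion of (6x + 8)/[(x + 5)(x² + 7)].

At x=-5: A = (6·(-5) + 8)/((-5)² + 7) = -11/16. B = -A = 11/16, C = 6 - (-5)·A = 41/16
Result: (-11/16)/(x + 5) + ((11/16)x + 41/16)/(x² + 7)


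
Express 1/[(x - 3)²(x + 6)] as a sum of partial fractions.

Cover-up at x=-6: R = 1/(-6 - 3)² = 1/81. Cover-up at x=3: Q = 1/(3 + 6) = 1/9. Comparing x² coeff: P = -R = -1/81
Result: (-1/81)/(x - 3) + (1/9)/(x - 3)² + (1/81)/(x + 6)


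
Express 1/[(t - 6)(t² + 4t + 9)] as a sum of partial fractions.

Cover-up at t = 6: P = 1/(6² + 4·6 + 9) = 1/69. Then Q = -P = -1/69, R = -P·(4 + 6) = -10/69
Result: (1/69)/(t - 6) - ((1/69)t + 10/69)/(t² + 4t + 9)


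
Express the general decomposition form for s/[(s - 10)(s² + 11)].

Linear + irreducible quadratic: A/(s - 10) + (Bs + C)/(s² + 11)


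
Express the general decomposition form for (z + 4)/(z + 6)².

Repeated linear factor: P/(z + 6) + Q/(z + 6)²


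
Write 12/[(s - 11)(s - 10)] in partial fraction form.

12/(s - 11)(s - 10) = A/(s - 11) + B/(s - 10). A = 12/(11 - 10) = 12, B = 12/(10 - 11) = -12
Result: 12/(s - 11) - 12/(s - 10)


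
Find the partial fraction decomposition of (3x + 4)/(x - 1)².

(3x + 4) = A(x - 1) + B. At x = 1: B = 3·1 + 4 = 7. Coeff of x: A = 3
Result: 3/(x - 1) + 7/(x - 1)²


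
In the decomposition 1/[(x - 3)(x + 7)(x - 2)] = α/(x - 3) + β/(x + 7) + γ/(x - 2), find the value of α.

Cover-up at x = 3: α = 1/[(3 + 7)(3 - 2)] = 1/[(10)(1)] = 1/10


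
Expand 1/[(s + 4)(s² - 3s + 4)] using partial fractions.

Cover-up at s = -4: P = 1/((-4)² - 3·(-4) + 4) = 1/32. Then Q = -P = -1/32, R = -P·(-3 - 4) = 7/32
Result: (1/32)/(s + 4) - ((1/32)s - 7/32)/(s² - 3s + 4)


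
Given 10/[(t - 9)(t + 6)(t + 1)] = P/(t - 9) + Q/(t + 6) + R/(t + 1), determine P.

Cover-up at t = 9: P = 10/[(9 + 6)(9 + 1)] = 10/[(15)(10)] = 10/150 = 1/15


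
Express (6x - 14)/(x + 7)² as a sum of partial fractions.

(6x - 14) = P(x + 7) + Q. At x = -7: Q = 6·(-7) - 14 = -56. Coeff of x: P = 6
Result: 6/(x + 7) - 56/(x + 7)²


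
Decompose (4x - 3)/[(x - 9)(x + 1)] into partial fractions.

At x=9: P = (4·9 - 3)/(9 + 1) = 33/10. At x=-1: Q = (4·(-1) - 3)/(-1 - 9) = 7/10
Result: (33/10)/(x - 9) + (7/10)/(x + 1)


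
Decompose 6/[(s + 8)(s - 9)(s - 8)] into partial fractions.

Using cover-up method: A = 3/136, B = 6/17, C = -3/8
Result: (3/136)/(s + 8) + (6/17)/(s - 9) - (3/8)/(s - 8)


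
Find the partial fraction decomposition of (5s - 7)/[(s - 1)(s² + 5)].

At s=1: α = (5·1 - 7)/(1² + 5) = -1/3. β = -α = 1/3, γ = 5 - 1·α = 16/3
Result: (-1/3)/(s - 1) + ((1/3)s + 16/3)/(s² + 5)


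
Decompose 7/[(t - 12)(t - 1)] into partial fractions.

7/(t - 12)(t - 1) = α/(t - 12) + β/(t - 1). α = 7/(12 - 1) = 7/11, β = 7/(1 - 12) = -7/11
Result: (7/11)/(t - 12) - (7/11)/(t - 1)


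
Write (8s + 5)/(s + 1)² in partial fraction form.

(8s + 5) = α(s + 1) + β. At s = -1: β = 8·(-1) + 5 = -3. Coeff of s: α = 8
Result: 8/(s + 1) - 3/(s + 1)²


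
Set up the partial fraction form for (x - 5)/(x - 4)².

Repeated linear factor: α/(x - 4) + β/(x - 4)²


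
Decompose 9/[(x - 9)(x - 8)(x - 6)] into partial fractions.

Using cover-up method: α = 3, β = -9/2, γ = 3/2
Result: 3/(x - 9) - (9/2)/(x - 8) + (3/2)/(x - 6)


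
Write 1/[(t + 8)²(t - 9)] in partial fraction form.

Cover-up at t=9: R = 1/(9 + 8)² = 1/289. Cover-up at t=-8: Q = 1/(-8 - 9) = -1/17. Comparing t² coeff: P = -R = -1/289
Result: (-1/289)/(t + 8) - (1/17)/(t + 8)² + (1/289)/(t - 9)


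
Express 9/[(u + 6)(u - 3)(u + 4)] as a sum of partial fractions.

Using cover-up method: α = 1/2, β = 1/7, γ = -9/14
Result: (1/2)/(u + 6) + (1/7)/(u - 3) - (9/14)/(u + 4)


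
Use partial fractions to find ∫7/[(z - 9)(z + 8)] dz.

Decompose: 7/[(z - 9)(z + 8)] = (7/17)/(z - 9) - (7/17)/(z + 8). Integrate each term: (7/17) ln|(z - 9)| - (7/17) ln|(z + 8)| + C


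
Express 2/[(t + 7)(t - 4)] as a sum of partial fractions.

2/(t + 7)(t - 4) = A/(t + 7) + B/(t - 4). A = 2/(-7 - 4) = -2/11, B = 2/(4 + 7) = 2/11
Result: (-2/11)/(t + 7) + (2/11)/(t - 4)


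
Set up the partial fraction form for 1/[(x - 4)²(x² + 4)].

Repeated linear + quadratic: A/(x - 4) + B/(x - 4)² + (Cx + D)/(x² + 4)


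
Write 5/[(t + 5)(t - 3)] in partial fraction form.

5/(t + 5)(t - 3) = A/(t + 5) + B/(t - 3). A = 5/(-5 - 3) = -5/8, B = 5/(3 + 5) = 5/8
Result: (-5/8)/(t + 5) + (5/8)/(t - 3)


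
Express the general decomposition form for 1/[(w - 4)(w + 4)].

Distinct linear factors: P/(w - 4) + Q/(w + 4)


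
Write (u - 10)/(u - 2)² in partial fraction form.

(u - 10) = α(u - 2) + β. At u = 2: β = 1·2 - 10 = -8. Coeff of u: α = 1
Result: 1/(u - 2) - 8/(u - 2)²


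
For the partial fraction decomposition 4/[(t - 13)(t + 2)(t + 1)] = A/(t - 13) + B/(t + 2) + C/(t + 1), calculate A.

Cover-up at t = 13: A = 4/[(13 + 2)(13 + 1)] = 4/[(15)(14)] = 4/210 = 2/105


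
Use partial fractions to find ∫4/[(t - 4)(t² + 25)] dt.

Cover-up at t=4: A = 4/(4²+25) = 4/41. Coeff matching: B = -4/41, C = -16/41. Decomposition: (4/41)/(t - 4) - ((4/41)t + 16/41)/(t² + 25). Integrate: linear → ln, quadratic → (1/2)ln + arctan: (4/41) ln|(t - 4)| - (2/41) ln(t² + 25) - (16/205) arctan(t/5) + C


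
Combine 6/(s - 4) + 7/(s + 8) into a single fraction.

Common denominator (s - 4)(s + 8). Numerator: 6(s + 8) + 7(s - 4) = (6s + 48) + (7s - 28) = 13s + 20
Result: (13s + 20)/[(s - 4)(s + 8)]


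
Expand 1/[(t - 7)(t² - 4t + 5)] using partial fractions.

Cover-up at t = 7: P = 1/(7² - 4·7 + 5) = 1/26. Then Q = -P = -1/26, R = -P·(-4 + 7) = -3/26
Result: (1/26)/(t - 7) - ((1/26)t + 3/26)/(t² - 4t + 5)


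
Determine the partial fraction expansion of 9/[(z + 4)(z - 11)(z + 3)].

Using cover-up method: A = 3/5, B = 3/70, C = -9/14
Result: (3/5)/(z + 4) + (3/70)/(z - 11) - (9/14)/(z + 3)


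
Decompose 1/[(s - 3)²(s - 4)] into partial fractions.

Cover-up at s=4: R = 1/(4 - 3)² = 1. Cover-up at s=3: Q = 1/(3 - 4) = -1. Comparing s² coeff: P = -R = -1
Result: -1/(s - 3) - 1/(s - 3)² + 1/(s - 4)


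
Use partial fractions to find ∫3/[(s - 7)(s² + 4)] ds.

Cover-up at s=7: A = 3/(7²+4) = 3/53. Coeff matching: B = -3/53, C = -21/53. Decomposition: (3/53)/(s - 7) - ((3/53)s + 21/53)/(s² + 4). Integrate: linear → ln, quadratic → (1/2)ln + arctan: (3/53) ln|(s - 7)| - (3/106) ln(s² + 4) - (21/106) arctan(s/2) + C


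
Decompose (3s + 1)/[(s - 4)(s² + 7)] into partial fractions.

At s=4: A = (3·4 + 1)/(4² + 7) = 13/23. B = -A = -13/23, C = 3 - 4·A = 17/23
Result: (13/23)/(s - 4) - ((13/23)s - 17/23)/(s² + 7)


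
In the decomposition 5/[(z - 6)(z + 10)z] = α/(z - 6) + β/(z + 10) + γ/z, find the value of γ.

Cover-up at z = 0: γ = 5/[(0 - 6)(0 + 10)] = 5/[(-6)(10)] = -5/60 = -1/12


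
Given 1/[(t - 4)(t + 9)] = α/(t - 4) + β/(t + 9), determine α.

Cover-up at t = 4: α = 1/(4 + 9) = 1/13


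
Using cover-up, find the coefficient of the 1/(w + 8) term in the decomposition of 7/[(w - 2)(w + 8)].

Cover (w + 8), set w=-8: 7/((w - 2) at w=-8) = 7/(-10) = -7/10


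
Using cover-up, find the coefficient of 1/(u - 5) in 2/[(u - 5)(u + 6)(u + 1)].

Cover (u - 5), set u=5: 2/[(5 + 6)(5 + 1)] = 1/33


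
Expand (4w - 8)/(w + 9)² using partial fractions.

(4w - 8) = α(w + 9) + β. At w = -9: β = 4·(-9) - 8 = -44. Coeff of w: α = 4
Result: 4/(w + 9) - 44/(w + 9)²


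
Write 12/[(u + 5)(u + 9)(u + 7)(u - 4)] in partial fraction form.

Using Heaviside cover-up: (-1/6)/(u + 5) - (3/26)/(u + 9) + (3/11)/(u + 7) + (4/429)/(u - 4)


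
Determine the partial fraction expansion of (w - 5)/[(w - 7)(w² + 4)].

At w=7: α = (1·7 - 5)/(7² + 4) = 2/53. β = -α = -2/53, γ = 1 - 7·α = 39/53
Result: (2/53)/(w - 7) - ((2/53)w - 39/53)/(w² + 4)


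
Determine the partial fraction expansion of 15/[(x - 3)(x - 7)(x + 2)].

Using cover-up method: P = -3/4, Q = 5/12, R = 1/3
Result: (-3/4)/(x - 3) + (5/12)/(x - 7) + (1/3)/(x + 2)


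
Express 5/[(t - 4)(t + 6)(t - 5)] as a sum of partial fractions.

Using cover-up method: A = -1/2, B = 1/22, C = 5/11
Result: (-1/2)/(t - 4) + (1/22)/(t + 6) + (5/11)/(t - 5)


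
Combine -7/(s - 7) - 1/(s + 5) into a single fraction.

Common denominator (s - 7)(s + 5). Numerator: -7(s + 5) - 1(s - 7) = (-7s - 35) - (s - 7) = -8s - 28
Result: (-8s - 28)/[(s - 7)(s + 5)]


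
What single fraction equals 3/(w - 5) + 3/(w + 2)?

Common denominator (w - 5)(w + 2). Numerator: 3(w + 2) + 3(w - 5) = (3w + 6) + (3w - 15) = 6w - 9
Result: (6w - 9)/[(w - 5)(w + 2)]


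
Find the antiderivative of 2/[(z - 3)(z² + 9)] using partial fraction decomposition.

Cover-up at z=3: α = 2/(3²+9) = 1/9. Coeff matching: β = -1/9, γ = -1/3. Decomposition: (1/9)/(z - 3) - ((1/9)z + 1/3)/(z² + 9). Integrate: linear → ln, quadratic → (1/2)ln + arctan: (1/9) ln|(z - 3)| - (1/18) ln(z² + 9) - (1/9) arctan(z/3) + C


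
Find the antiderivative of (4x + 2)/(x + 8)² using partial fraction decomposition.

Decompose: A = 4, B = 4·(-8) + 2 = -30, so (4x + 2)/(x + 8)² = 4/(x + 8) - 30/(x + 8)². Integrate: ∫ A/(x + 8) dx = 4 ln|(x + 8)|; ∫ B/(x + 8)² dx = 30/(x + 8). Sum: 4 ln|(x + 8)| + 30/(x + 8) + C


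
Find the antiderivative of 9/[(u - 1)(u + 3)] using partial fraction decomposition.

Decompose: 9/[(u - 1)(u + 3)] = (9/4)/(u - 1) - (9/4)/(u + 3). Integrate each term: (9/4) ln|(u - 1)| - (9/4) ln|(u + 3)| + C


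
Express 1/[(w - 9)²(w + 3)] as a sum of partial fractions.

Cover-up at w=-3: R = 1/(-3 - 9)² = 1/144. Cover-up at w=9: Q = 1/(9 + 3) = 1/12. Comparing w² coeff: P = -R = -1/144
Result: (-1/144)/(w - 9) + (1/12)/(w - 9)² + (1/144)/(w + 3)


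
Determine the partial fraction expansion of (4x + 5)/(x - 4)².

(4x + 5) = A(x - 4) + B. At x = 4: B = 4·4 + 5 = 21. Coeff of x: A = 4
Result: 4/(x - 4) + 21/(x - 4)²


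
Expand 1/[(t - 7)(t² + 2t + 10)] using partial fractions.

Cover-up at t = 7: A = 1/(7² + 2·7 + 10) = 1/73. Then B = -A = -1/73, C = -A·(2 + 7) = -9/73
Result: (1/73)/(t - 7) - ((1/73)t + 9/73)/(t² + 2t + 10)


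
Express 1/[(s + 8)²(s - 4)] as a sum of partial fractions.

Cover-up at s=4: C = 1/(4 + 8)² = 1/144. Cover-up at s=-8: B = 1/(-8 - 4) = -1/12. Comparing s² coeff: A = -C = -1/144
Result: (-1/144)/(s + 8) - (1/12)/(s + 8)² + (1/144)/(s - 4)


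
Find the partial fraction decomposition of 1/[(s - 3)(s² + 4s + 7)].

Cover-up at s = 3: P = 1/(3² + 4·3 + 7) = 1/28. Then Q = -P = -1/28, R = -P·(4 + 3) = -1/4
Result: (1/28)/(s - 3) - ((1/28)s + 1/4)/(s² + 4s + 7)


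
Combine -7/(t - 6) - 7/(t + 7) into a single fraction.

Common denominator (t - 6)(t + 7). Numerator: -7(t + 7) - 7(t - 6) = (-7t - 49) - (7t - 42) = -14t - 7
Result: (-14t - 7)/[(t - 6)(t + 7)]


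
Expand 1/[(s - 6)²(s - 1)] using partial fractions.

Cover-up at s=1: R = 1/(1 - 6)² = 1/25. Cover-up at s=6: Q = 1/(6 - 1) = 1/5. Comparing s² coeff: P = -R = -1/25
Result: (-1/25)/(s - 6) + (1/5)/(s - 6)² + (1/25)/(s - 1)


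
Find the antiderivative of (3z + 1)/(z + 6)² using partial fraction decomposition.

Decompose: α = 3, β = 3·(-6) + 1 = -17, so (3z + 1)/(z + 6)² = 3/(z + 6) - 17/(z + 6)². Integrate: ∫ α/(z + 6) dz = 3 ln|(z + 6)|; ∫ β/(z + 6)² dz = 17/(z + 6). Sum: 3 ln|(z + 6)| + 17/(z + 6) + C


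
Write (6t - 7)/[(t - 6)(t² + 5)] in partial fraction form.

At t=6: P = (6·6 - 7)/(6² + 5) = 29/41. Q = -P = -29/41, R = 6 - 6·P = 72/41
Result: (29/41)/(t - 6) - ((29/41)t - 72/41)/(t² + 5)


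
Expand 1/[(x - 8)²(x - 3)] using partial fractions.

Cover-up at x=3: R = 1/(3 - 8)² = 1/25. Cover-up at x=8: Q = 1/(8 - 3) = 1/5. Comparing x² coeff: P = -R = -1/25
Result: (-1/25)/(x - 8) + (1/5)/(x - 8)² + (1/25)/(x - 3)


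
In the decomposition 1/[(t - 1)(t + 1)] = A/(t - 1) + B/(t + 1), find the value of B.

Cover-up at t = -1: B = 1/(-1 - 1) = -1/2


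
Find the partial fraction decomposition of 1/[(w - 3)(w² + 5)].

Cover-up at w = 3: P = 1/(3² + 5) = 1/14. Then Q = -P = -1/14, R = -P·(0 + 3) = -3/14
Result: (1/14)/(w - 3) - ((1/14)w + 3/14)/(w² + 5)


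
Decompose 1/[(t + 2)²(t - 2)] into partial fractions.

Cover-up at t=2: C = 1/(2 + 2)² = 1/16. Cover-up at t=-2: B = 1/(-2 - 2) = -1/4. Comparing t² coeff: A = -C = -1/16
Result: (-1/16)/(t + 2) - (1/4)/(t + 2)² + (1/16)/(t - 2)


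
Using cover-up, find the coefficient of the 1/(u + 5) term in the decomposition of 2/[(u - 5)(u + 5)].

Cover (u + 5), set u=-5: 2/((u - 5) at u=-5) = 2/(-10) = -1/5


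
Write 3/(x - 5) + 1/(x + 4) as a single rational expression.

Common denominator (x - 5)(x + 4). Numerator: 3(x + 4) + 1(x - 5) = (3x + 12) + (x - 5) = 4x + 7
Result: (4x + 7)/[(x - 5)(x + 4)]


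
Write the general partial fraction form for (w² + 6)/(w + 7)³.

Repeated linear factor (power 3): P/(w + 7) + Q/(w + 7)² + R/(w + 7)³


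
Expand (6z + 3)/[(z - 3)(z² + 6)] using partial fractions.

At z=3: α = (6·3 + 3)/(3² + 6) = 7/5. β = -α = -7/5, γ = 6 - 3·α = 9/5
Result: (7/5)/(z - 3) - ((7/5)z - 9/5)/(z² + 6)


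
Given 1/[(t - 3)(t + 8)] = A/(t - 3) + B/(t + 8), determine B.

Cover-up at t = -8: B = 1/(-8 - 3) = -1/11


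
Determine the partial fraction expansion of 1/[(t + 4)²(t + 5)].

Cover-up at t=-5: C = 1/(-5 + 4)² = 1. Cover-up at t=-4: B = 1/(-4 + 5) = 1. Comparing t² coeff: A = -C = -1
Result: -1/(t + 4) + 1/(t + 4)² + 1/(t + 5)


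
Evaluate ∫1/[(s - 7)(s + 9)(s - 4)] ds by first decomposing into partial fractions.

Cover-up: P = 1/48, Q = 1/208, R = -1/39. Decomposition: (1/48)/(s - 7) + (1/208)/(s + 9) - (1/39)/(s - 4). Integrate each term: (1/48) ln|(s - 7)| + (1/208) ln|(s + 9)| - (1/39) ln|(s - 4)| + C


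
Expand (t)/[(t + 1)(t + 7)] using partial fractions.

At t=-1: A = (1·(-1) + 0)/(-1 + 7) = -1/6. At t=-7: B = (1·(-7) + 0)/(-7 + 1) = 7/6
Result: (-1/6)/(t + 1) + (7/6)/(t + 7)


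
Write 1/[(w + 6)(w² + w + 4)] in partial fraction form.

Cover-up at w = -6: α = 1/((-6)² + 1·(-6) + 4) = 1/34. Then β = -α = -1/34, γ = -α·(1 - 6) = 5/34
Result: (1/34)/(w + 6) - ((1/34)w - 5/34)/(w² + w + 4)


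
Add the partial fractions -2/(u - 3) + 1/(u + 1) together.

Common denominator (u - 3)(u + 1). Numerator: -2(u + 1) + 1(u - 3) = (-2u - 2) + (u - 3) = -u - 5
Result: (-u - 5)/[(u - 3)(u + 1)]


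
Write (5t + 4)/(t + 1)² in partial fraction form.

(5t + 4) = A(t + 1) + B. At t = -1: B = 5·(-1) + 4 = -1. Coeff of t: A = 5
Result: 5/(t + 1) - 1/(t + 1)²


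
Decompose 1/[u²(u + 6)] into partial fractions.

Cover-up at u=-6: γ = 1/(-6 - 0)² = 1/36. Cover-up at u=0: β = 1/(0 + 6) = 1/6. Comparing u² coeff: α = -γ = -1/36
Result: (-1/36)/u + (1/6)/u² + (1/36)/(u + 6)


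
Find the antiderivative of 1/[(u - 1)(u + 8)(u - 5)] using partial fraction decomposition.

Cover-up: α = -1/36, β = 1/117, γ = 1/52. Decomposition: (-1/36)/(u - 1) + (1/117)/(u + 8) + (1/52)/(u - 5). Integrate each term: (-1/36) ln|(u - 1)| + (1/117) ln|(u + 8)| + (1/52) ln|(u - 5)| + C


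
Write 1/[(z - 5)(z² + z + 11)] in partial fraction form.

Cover-up at z = 5: P = 1/(5² + 1·5 + 11) = 1/41. Then Q = -P = -1/41, R = -P·(1 + 5) = -6/41
Result: (1/41)/(z - 5) - ((1/41)z + 6/41)/(z² + z + 11)


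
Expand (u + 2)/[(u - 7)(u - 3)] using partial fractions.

At u=7: A = (1·7 + 2)/(7 - 3) = 9/4. At u=3: B = (1·3 + 2)/(3 - 7) = -5/4
Result: (9/4)/(u - 7) - (5/4)/(u - 3)


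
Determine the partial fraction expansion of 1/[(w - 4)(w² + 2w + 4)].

Cover-up at w = 4: A = 1/(4² + 2·4 + 4) = 1/28. Then B = -A = -1/28, C = -A·(2 + 4) = -3/14
Result: (1/28)/(w - 4) - ((1/28)w + 3/14)/(w² + 2w + 4)


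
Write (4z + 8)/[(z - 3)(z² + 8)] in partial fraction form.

At z=3: P = (4·3 + 8)/(3² + 8) = 20/17. Q = -P = -20/17, R = 4 - 3·P = 8/17
Result: (20/17)/(z - 3) - ((20/17)z - 8/17)/(z² + 8)


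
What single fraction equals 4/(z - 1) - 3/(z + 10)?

Common denominator (z - 1)(z + 10). Numerator: 4(z + 10) - 3(z - 1) = (4z + 40) - (3z - 3) = z + 43
Result: (z + 43)/[(z - 1)(z + 10)]


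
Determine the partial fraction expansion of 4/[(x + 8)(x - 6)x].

Using cover-up method: A = 1/28, B = 1/21, C = -1/12
Result: (1/28)/(x + 8) + (1/21)/(x - 6) - (1/12)/x


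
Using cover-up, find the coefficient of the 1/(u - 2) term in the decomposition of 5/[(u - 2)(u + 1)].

Cover (u - 2), set u=2: 5/((u + 1) at u=2) = 5/(3) = 5/3


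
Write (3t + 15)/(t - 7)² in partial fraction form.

(3t + 15) = α(t - 7) + β. At t = 7: β = 3·7 + 15 = 36. Coeff of t: α = 3
Result: 3/(t - 7) + 36/(t - 7)²


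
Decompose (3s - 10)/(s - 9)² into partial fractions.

(3s - 10) = P(s - 9) + Q. At s = 9: Q = 3·9 - 10 = 17. Coeff of s: P = 3
Result: 3/(s - 9) + 17/(s - 9)²


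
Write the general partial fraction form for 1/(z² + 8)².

Repeated quadratic factor: (αz + β)/(z² + 8) + (γz + δ)/(z² + 8)²


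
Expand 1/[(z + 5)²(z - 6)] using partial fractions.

Cover-up at z=6: γ = 1/(6 + 5)² = 1/121. Cover-up at z=-5: β = 1/(-5 - 6) = -1/11. Comparing z² coeff: α = -γ = -1/121
Result: (-1/121)/(z + 5) - (1/11)/(z + 5)² + (1/121)/(z - 6)


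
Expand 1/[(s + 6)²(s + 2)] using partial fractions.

Cover-up at s=-2: R = 1/(-2 + 6)² = 1/16. Cover-up at s=-6: Q = 1/(-6 + 2) = -1/4. Comparing s² coeff: P = -R = -1/16
Result: (-1/16)/(s + 6) - (1/4)/(s + 6)² + (1/16)/(s + 2)


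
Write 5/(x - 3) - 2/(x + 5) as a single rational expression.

Common denominator (x - 3)(x + 5). Numerator: 5(x + 5) - 2(x - 3) = (5x + 25) - (2x - 6) = 3x + 31
Result: (3x + 31)/[(x - 3)(x + 5)]


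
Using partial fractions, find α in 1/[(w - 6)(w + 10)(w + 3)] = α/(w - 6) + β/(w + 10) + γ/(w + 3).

Cover-up at w = 6: α = 1/[(6 + 10)(6 + 3)] = 1/[(16)(9)] = 1/144


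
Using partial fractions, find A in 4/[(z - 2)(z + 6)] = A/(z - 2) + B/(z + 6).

Cover-up at z = 2: A = 4/(2 + 6) = 4/8 = 1/2


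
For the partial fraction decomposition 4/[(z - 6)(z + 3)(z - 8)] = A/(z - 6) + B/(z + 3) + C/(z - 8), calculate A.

Cover-up at z = 6: A = 4/[(6 + 3)(6 - 8)] = 4/[(9)(-2)] = -4/18 = -2/9


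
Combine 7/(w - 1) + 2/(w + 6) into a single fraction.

Common denominator (w - 1)(w + 6). Numerator: 7(w + 6) + 2(w - 1) = (7w + 42) + (2w - 2) = 9w + 40
Result: (9w + 40)/[(w - 1)(w + 6)]


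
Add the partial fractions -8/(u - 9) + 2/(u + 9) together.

Common denominator (u - 9)(u + 9). Numerator: -8(u + 9) + 2(u - 9) = (-8u - 72) + (2u - 18) = -6u - 90
Result: (-6u - 90)/[(u - 9)(u + 9)]


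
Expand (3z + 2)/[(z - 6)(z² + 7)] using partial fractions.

At z=6: A = (3·6 + 2)/(6² + 7) = 20/43. B = -A = -20/43, C = 3 - 6·A = 9/43
Result: (20/43)/(z - 6) - ((20/43)z - 9/43)/(z² + 7)


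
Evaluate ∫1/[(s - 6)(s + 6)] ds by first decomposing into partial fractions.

Decompose: 1/[(s - 6)(s + 6)] = (1/12)/(s - 6) - (1/12)/(s + 6). Integrate each term: (1/12) ln|(s - 6)| - (1/12) ln|(s + 6)| + C


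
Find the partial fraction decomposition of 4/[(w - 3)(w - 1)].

4/(w - 3)(w - 1) = A/(w - 3) + B/(w - 1). A = 4/(3 - 1) = 2, B = 4/(1 - 3) = -2
Result: 2/(w - 3) - 2/(w - 1)


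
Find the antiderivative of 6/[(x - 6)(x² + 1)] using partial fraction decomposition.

Cover-up at x=6: α = 6/(6²+1) = 6/37. Coeff matching: β = -6/37, γ = -36/37. Decomposition: (6/37)/(x - 6) - ((6/37)x + 36/37)/(x² + 1). Integrate: linear → ln, quadratic → (1/2)ln + arctan: (6/37) ln|(x - 6)| - (3/37) ln(x² + 1) - (36/37) arctan(x) + C


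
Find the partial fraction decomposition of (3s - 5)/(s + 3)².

(3s - 5) = P(s + 3) + Q. At s = -3: Q = 3·(-3) - 5 = -14. Coeff of s: P = 3
Result: 3/(s + 3) - 14/(s + 3)²


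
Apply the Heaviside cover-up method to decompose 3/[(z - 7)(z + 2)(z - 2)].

Cover (z - 7), z=7: α = 3/[(7 + 2)(7 - 2)] = 1/15. Cover (z + 2), z=-2: β = 3/[(-2 - 7)(-2 - 2)] = 1/12. Cover (z - 2), z=2: γ = 3/[(2 - 7)(2 + 2)] = -3/20.
Result: (1/15)/(z - 7) + (1/12)/(z + 2) - (3/20)/(z - 2)


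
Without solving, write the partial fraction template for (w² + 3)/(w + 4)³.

Repeated linear factor (power 3): P/(w + 4) + Q/(w + 4)² + R/(w + 4)³


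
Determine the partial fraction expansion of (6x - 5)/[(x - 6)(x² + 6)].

At x=6: α = (6·6 - 5)/(6² + 6) = 31/42. β = -α = -31/42, γ = 6 - 6·α = 11/7
Result: (31/42)/(x - 6) - ((31/42)x - 11/7)/(x² + 6)


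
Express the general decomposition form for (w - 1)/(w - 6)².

Repeated linear factor: A/(w - 6) + B/(w - 6)²


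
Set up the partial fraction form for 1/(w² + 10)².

Repeated quadratic factor: (αw + β)/(w² + 10) + (γw + δ)/(w² + 10)²
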